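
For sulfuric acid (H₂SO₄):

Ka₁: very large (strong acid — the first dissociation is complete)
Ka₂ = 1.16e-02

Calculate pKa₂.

pKa₂ = -log(Ka₂) = -log(1.16e-02) = 1.94.

pK_{a2} = 1.94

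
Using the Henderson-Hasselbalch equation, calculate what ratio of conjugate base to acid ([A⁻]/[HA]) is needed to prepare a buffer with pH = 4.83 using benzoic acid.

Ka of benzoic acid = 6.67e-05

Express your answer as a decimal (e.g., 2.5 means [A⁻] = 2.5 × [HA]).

pKa = -log(6.67e-05) = 4.1759. pH = pKa + log([A⁻]/[HA]), so log([A⁻]/[HA]) = pH − pKa = 4.83 − 4.1759 = 0.6541. [A⁻]/[HA] = 10^(0.6541) = 4.51

[A⁻]/[HA] = 4.51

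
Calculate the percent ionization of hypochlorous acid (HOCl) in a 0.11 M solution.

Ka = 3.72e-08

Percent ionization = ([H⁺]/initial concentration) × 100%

Using Ka equilibrium: x² + Ka×x - Ka×C = 0. Solving: [H⁺] = 6.3950e-05. Percent = (6.3950e-05/0.11) × 100

Percent ionization = 0.0581%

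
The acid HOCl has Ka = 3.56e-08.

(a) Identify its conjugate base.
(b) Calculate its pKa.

(a) The conjugate base is formed by removing one H⁺ from HOCl, giving OCl⁻. (b) pKa = -log(Ka) = -log(3.56e-08) = 7.45.

Conjugate base: OCl⁻; pK_a = 7.45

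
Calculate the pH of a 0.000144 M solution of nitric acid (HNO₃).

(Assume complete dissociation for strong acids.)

[H⁺] = 0.000144 M for strong acid. pH = -log[H⁺] = -log(0.000144)

pH = 3.84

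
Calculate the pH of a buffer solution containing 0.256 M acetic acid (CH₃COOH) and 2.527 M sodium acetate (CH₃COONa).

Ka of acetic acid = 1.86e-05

pKa = -log(1.86e-05) = 4.73. pH = pKa + log([A⁻]/[HA]) = 4.73 + log(2.527/0.256)

pH = 5.72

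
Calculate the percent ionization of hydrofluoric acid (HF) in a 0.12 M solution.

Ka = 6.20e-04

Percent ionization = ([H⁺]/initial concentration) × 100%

Using Ka equilibrium: x² + Ka×x - Ka×C = 0. Solving: [H⁺] = 8.3211e-03. Percent = (8.3211e-03/0.12) × 100

Percent ionization = 6.93%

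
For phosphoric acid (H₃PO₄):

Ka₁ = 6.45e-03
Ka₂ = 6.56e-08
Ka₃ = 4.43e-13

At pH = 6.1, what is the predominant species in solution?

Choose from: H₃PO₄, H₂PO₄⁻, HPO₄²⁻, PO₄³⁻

pKa₁ = 2.19, pKa₂ = 7.18, pKa₃ = 12.35. For a polyprotic acid the predominant species crosses at each pKa: below pKa_n the protonated form dominates, above it the deprotonated form does. At pH = 6.1, the predominant species is H₂PO₄⁻.

H₂PO₄⁻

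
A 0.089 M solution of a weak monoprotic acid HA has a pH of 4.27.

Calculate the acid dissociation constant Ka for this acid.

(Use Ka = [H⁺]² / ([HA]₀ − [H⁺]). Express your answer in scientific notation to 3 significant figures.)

[H⁺] = 10^(−pH) = 10^(−4.27) = 5.370e-05 M. For HA ⇌ H⁺ + A⁻, Ka = [H⁺][A⁻]/[HA] = [H⁺]² / ([HA]₀ − [H⁺]) = (5.370e-05)² / (0.089 − 5.370e-05) = 3.24e-08.

K_a = 3.24e-08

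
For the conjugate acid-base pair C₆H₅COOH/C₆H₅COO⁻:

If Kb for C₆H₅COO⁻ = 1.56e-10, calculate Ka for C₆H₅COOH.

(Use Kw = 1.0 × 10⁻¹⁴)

For a conjugate pair Ka × Kb = Kw, so Ka = Kw/Kb = 1.0 × 10⁻¹⁴ / 1.56e-10 = 6.41e-05.

K_a = 6.41e-05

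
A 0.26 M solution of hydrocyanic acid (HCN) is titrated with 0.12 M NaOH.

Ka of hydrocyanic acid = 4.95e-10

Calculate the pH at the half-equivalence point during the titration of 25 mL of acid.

At half-equivalence [HA] = [A⁻], so Henderson-Hasselbalch gives pH = pKa = -log(4.95e-10) = 9.31.

pH = pKa = 9.31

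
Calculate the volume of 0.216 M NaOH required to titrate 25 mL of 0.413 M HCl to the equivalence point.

At equivalence: moles acid = moles base. moles HCl = 0.413 × 25/1000 = 0.01032 mol. V_base = moles / 0.216 × 1000 = 47.8 mL.

V_{base} = 47.8 mL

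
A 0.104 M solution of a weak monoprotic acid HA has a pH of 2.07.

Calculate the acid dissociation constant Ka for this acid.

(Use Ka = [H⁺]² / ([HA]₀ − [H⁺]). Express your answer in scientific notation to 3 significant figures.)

[H⁺] = 10^(−pH) = 10^(−2.07) = 8.511e-03 M. For HA ⇌ H⁺ + A⁻, Ka = [H⁺][A⁻]/[HA] = [H⁺]² / ([HA]₀ − [H⁺]) = (8.511e-03)² / (0.104 − 8.511e-03) = 7.59e-04.

K_a = 7.59e-04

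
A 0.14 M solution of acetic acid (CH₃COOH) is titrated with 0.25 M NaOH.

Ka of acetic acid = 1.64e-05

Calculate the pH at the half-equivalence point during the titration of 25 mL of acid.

At half-equivalence [HA] = [A⁻], so Henderson-Hasselbalch gives pH = pKa = -log(1.64e-05) = 4.79.

pH = pKa = 4.79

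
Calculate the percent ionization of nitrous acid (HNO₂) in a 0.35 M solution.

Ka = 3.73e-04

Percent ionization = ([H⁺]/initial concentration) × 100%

Using Ka equilibrium: x² + Ka×x - Ka×C = 0. Solving: [H⁺] = 1.1241e-02. Percent = (1.1241e-02/0.35) × 100

Percent ionization = 3.21%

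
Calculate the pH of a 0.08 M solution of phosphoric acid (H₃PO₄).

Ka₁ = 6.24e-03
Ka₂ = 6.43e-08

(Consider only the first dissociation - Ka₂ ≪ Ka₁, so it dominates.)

First dissociation dominates. From Ka₁ = [H⁺][HA⁻]/[H₂A], x² + Ka₁·x − Ka₁·C = 0 with C = 0.08 M and Ka₁ = 6.24e-03. Solving: [H⁺] = (−Ka₁ + √(Ka₁² + 4·Ka₁·C)) / 2 = 1.9440e-02 M. pH = -log(1.9440e-02) = 1.71.

pH = 1.71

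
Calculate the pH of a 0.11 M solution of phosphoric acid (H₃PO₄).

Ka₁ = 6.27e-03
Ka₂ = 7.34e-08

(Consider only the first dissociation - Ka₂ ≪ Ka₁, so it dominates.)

First dissociation dominates. From Ka₁ = [H⁺][HA⁻]/[H₂A], x² + Ka₁·x − Ka₁·C = 0 with C = 0.11 M and Ka₁ = 6.27e-03. Solving: [H⁺] = (−Ka₁ + √(Ka₁² + 4·Ka₁·C)) / 2 = 2.3314e-02 M. pH = -log(2.3314e-02) = 1.63.

pH = 1.63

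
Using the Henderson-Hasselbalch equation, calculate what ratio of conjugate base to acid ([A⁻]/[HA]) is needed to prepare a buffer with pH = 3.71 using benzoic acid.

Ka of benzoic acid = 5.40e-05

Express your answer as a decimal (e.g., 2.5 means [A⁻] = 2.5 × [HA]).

pKa = -log(5.40e-05) = 4.2676. pH = pKa + log([A⁻]/[HA]), so log([A⁻]/[HA]) = pH − pKa = 3.71 − 4.2676 = -0.5576. [A⁻]/[HA] = 10^(-0.5576) = 0.277

[A⁻]/[HA] = 0.277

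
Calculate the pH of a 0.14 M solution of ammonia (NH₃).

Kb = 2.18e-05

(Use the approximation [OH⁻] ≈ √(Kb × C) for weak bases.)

[OH⁻] = √(Kb × C) = √(2.18e-05 × 0.14) = 1.7470e-03. pOH = 2.76, pH = 14 - pOH

pH = 11.24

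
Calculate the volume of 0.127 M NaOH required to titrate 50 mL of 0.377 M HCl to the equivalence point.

At equivalence: moles acid = moles base. moles HCl = 0.377 × 50/1000 = 0.01885 mol. V_base = moles / 0.127 × 1000 = 148.4 mL.

V_{base} = 148.4 mL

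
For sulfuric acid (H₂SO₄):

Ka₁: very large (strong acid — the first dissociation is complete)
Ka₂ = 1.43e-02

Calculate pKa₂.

pKa₂ = -log(Ka₂) = -log(1.43e-02) = 1.84.

pK_{a2} = 1.84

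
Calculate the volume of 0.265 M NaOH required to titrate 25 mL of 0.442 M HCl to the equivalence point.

At equivalence: moles acid = moles base. moles HCl = 0.442 × 25/1000 = 0.01105 mol. V_base = moles / 0.265 × 1000 = 41.7 mL.

V_{base} = 41.7 mL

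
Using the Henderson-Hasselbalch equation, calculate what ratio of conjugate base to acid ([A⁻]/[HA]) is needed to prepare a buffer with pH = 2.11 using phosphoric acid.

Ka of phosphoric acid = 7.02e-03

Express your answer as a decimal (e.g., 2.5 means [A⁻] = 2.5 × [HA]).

pKa = -log(7.02e-03) = 2.1537. pH = pKa + log([A⁻]/[HA]), so log([A⁻]/[HA]) = pH − pKa = 2.11 − 2.1537 = -0.0437. [A⁻]/[HA] = 10^(-0.0437) = 0.904

[A⁻]/[HA] = 0.904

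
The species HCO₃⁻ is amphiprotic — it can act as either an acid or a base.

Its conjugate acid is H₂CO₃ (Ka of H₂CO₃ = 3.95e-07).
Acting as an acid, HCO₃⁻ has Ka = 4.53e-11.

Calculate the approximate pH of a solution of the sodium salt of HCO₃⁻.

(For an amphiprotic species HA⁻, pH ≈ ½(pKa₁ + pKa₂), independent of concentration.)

pKa₁ = -log(3.95e-07) = 6.40; pKa₂ = -log(4.53e-11) = 10.34. For an amphiprotic species, pH ≈ ½(pKa₁ + pKa₂) = ½(6.40 + 10.34) = 8.37.

pH = 8.37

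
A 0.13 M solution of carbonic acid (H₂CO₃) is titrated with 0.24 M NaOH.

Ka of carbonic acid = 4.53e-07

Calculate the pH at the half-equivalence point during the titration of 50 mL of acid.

At half-equivalence [HA] = [A⁻], so Henderson-Hasselbalch gives pH = pKa = -log(4.53e-07) = 6.34.

pH = pKa = 6.34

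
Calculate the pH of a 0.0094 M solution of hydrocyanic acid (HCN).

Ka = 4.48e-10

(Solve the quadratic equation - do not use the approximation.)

x² + Ka×x - Ka×C = 0. Using quadratic formula: [H⁺] = 2.0519e-06

pH = 5.69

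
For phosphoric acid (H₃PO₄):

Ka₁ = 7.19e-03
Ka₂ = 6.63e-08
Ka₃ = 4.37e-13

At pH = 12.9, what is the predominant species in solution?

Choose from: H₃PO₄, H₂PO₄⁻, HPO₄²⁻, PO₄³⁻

pKa₁ = 2.14, pKa₂ = 7.18, pKa₃ = 12.36. For a polyprotic acid the predominant species crosses at each pKa: below pKa_n the protonated form dominates, above it the deprotonated form does. At pH = 12.9, the predominant species is PO₄³⁻.

PO₄³⁻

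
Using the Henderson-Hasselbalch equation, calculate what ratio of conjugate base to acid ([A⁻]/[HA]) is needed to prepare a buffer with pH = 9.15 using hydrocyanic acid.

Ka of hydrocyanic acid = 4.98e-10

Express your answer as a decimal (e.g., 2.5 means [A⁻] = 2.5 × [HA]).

pKa = -log(4.98e-10) = 9.3028. pH = pKa + log([A⁻]/[HA]), so log([A⁻]/[HA]) = pH − pKa = 9.15 − 9.3028 = -0.1528. [A⁻]/[HA] = 10^(-0.1528) = 0.703

[A⁻]/[HA] = 0.703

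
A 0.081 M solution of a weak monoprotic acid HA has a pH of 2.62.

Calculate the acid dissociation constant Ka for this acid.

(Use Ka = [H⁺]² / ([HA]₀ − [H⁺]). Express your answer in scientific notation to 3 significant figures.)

[H⁺] = 10^(−pH) = 10^(−2.62) = 2.399e-03 M. For HA ⇌ H⁺ + A⁻, Ka = [H⁺][A⁻]/[HA] = [H⁺]² / ([HA]₀ − [H⁺]) = (2.399e-03)² / (0.081 − 2.399e-03) = 7.32e-05.

K_a = 7.32e-05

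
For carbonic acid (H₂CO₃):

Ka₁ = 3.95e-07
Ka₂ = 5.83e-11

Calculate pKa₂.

pKa₂ = -log(Ka₂) = -log(5.83e-11) = 10.23.

pK_{a2} = 10.23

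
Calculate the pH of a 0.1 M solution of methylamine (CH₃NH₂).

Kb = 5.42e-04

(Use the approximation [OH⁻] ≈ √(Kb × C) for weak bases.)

[OH⁻] = √(Kb × C) = √(5.42e-04 × 0.1) = 7.3621e-03. pOH = 2.13, pH = 14 - pOH

pH = 11.87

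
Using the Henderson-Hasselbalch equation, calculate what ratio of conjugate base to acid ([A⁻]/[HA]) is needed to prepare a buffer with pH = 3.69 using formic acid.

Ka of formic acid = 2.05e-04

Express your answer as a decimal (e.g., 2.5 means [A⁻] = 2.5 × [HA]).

pKa = -log(2.05e-04) = 3.6882. pH = pKa + log([A⁻]/[HA]), so log([A⁻]/[HA]) = pH − pKa = 3.69 − 3.6882 = 0.0018. [A⁻]/[HA] = 10^(0.0018) = 1.00

[A⁻]/[HA] = 1.00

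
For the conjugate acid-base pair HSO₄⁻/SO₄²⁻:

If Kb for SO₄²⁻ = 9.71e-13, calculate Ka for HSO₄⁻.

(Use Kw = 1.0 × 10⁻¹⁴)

For a conjugate pair Ka × Kb = Kw, so Ka = Kw/Kb = 1.0 × 10⁻¹⁴ / 9.71e-13 = 1.03e-02.

K_a = 1.03e-02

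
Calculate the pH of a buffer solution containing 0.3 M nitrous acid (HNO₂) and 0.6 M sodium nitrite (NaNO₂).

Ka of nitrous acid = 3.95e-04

pKa = -log(3.95e-04) = 3.40. pH = pKa + log([A⁻]/[HA]) = 3.40 + log(0.6/0.3)

pH = 3.70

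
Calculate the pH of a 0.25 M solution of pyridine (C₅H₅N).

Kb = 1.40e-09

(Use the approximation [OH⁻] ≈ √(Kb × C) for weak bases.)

[OH⁻] = √(Kb × C) = √(1.40e-09 × 0.25) = 1.8708e-05. pOH = 4.73, pH = 14 - pOH

pH = 9.27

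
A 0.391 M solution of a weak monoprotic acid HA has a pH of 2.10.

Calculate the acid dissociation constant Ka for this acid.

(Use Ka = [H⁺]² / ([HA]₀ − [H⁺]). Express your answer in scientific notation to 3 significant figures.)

[H⁺] = 10^(−pH) = 10^(−2.10) = 7.943e-03 M. For HA ⇌ H⁺ + A⁻, Ka = [H⁺][A⁻]/[HA] = [H⁺]² / ([HA]₀ − [H⁺]) = (7.943e-03)² / (0.391 − 7.943e-03) = 1.65e-04.

K_a = 1.65e-04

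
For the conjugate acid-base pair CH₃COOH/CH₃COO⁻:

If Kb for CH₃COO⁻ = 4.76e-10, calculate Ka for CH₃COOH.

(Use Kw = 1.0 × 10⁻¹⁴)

For a conjugate pair Ka × Kb = Kw, so Ka = Kw/Kb = 1.0 × 10⁻¹⁴ / 4.76e-10 = 2.10e-05.

K_a = 2.10e-05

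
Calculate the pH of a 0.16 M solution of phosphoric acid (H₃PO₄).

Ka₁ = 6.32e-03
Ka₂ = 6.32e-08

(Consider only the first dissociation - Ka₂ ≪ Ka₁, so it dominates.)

First dissociation dominates. From Ka₁ = [H⁺][HA⁻]/[H₂A], x² + Ka₁·x − Ka₁·C = 0 with C = 0.16 M and Ka₁ = 6.32e-03. Solving: [H⁺] = (−Ka₁ + √(Ka₁² + 4·Ka₁·C)) / 2 = 2.8796e-02 M. pH = -log(2.8796e-02) = 1.54.

pH = 1.54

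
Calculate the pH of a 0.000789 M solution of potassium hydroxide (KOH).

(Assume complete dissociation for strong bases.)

[OH⁻] = 0.000789 M for strong base. pOH = -log[OH⁻] = 3.10, pH = 14 - pOH

pH = 10.90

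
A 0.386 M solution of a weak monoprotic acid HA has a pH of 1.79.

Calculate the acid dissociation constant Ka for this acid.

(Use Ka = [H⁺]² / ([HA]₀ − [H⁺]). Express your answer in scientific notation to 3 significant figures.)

[H⁺] = 10^(−pH) = 10^(−1.79) = 1.622e-02 M. For HA ⇌ H⁺ + A⁻, Ka = [H⁺][A⁻]/[HA] = [H⁺]² / ([HA]₀ − [H⁺]) = (1.622e-02)² / (0.386 − 1.622e-02) = 7.11e-04.

K_a = 7.11e-04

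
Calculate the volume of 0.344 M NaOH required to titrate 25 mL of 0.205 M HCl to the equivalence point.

At equivalence: moles acid = moles base. moles HCl = 0.205 × 25/1000 = 0.005125 mol. V_base = moles / 0.344 × 1000 = 14.9 mL.

V_{base} = 14.9 mL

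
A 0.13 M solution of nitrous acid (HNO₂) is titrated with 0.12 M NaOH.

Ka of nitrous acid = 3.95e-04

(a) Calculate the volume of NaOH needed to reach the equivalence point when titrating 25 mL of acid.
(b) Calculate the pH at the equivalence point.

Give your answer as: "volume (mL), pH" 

moles acid = 0.13 × 25/1000 = 0.00325 mol; V_base = moles/0.12 × 1000 = 27.1 mL. At equivalence only the conjugate base is present: [A⁻] = 0.00325/0.052 = 6.2400e-02 M. Kb = Kw/Ka = 2.53e-11; [OH⁻] = √(Kb × [A⁻]) = 1.2569e-06; pOH = 5.90; pH = 14 - pOH = 8.10.

V = 27.1 mL, pH = 8.10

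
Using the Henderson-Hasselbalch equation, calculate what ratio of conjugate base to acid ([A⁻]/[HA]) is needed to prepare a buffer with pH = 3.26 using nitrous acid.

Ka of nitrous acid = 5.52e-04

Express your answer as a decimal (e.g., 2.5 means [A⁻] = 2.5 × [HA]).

pKa = -log(5.52e-04) = 3.2581. pH = pKa + log([A⁻]/[HA]), so log([A⁻]/[HA]) = pH − pKa = 3.26 − 3.2581 = 0.0019. [A⁻]/[HA] = 10^(0.0019) = 1.00

[A⁻]/[HA] = 1.00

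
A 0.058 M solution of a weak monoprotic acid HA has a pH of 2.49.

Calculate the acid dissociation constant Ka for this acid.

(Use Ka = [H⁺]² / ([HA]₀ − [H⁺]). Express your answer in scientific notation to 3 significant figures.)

[H⁺] = 10^(−pH) = 10^(−2.49) = 3.236e-03 M. For HA ⇌ H⁺ + A⁻, Ka = [H⁺][A⁻]/[HA] = [H⁺]² / ([HA]₀ − [H⁺]) = (3.236e-03)² / (0.058 − 3.236e-03) = 1.91e-04.

K_a = 1.91e-04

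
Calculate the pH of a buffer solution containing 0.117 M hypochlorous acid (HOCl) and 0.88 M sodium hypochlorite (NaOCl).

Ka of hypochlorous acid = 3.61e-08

pKa = -log(3.61e-08) = 7.44. pH = pKa + log([A⁻]/[HA]) = 7.44 + log(0.88/0.117)

pH = 8.32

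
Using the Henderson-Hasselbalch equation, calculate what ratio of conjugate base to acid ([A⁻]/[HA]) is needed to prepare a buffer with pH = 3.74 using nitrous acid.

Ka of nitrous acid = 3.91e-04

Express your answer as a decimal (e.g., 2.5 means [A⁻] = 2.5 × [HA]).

pKa = -log(3.91e-04) = 3.4078. pH = pKa + log([A⁻]/[HA]), so log([A⁻]/[HA]) = pH − pKa = 3.74 − 3.4078 = 0.3322. [A⁻]/[HA] = 10^(0.3322) = 2.15

[A⁻]/[HA] = 2.15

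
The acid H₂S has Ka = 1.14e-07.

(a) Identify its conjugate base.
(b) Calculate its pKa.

(a) The conjugate base is formed by removing one H⁺ from H₂S, giving HS⁻. (b) pKa = -log(Ka) = -log(1.14e-07) = 6.94.

Conjugate base: HS⁻; pK_a = 6.94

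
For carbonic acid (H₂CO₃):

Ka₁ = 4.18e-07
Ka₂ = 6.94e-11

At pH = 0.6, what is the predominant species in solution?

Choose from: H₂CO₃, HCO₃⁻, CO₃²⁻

pKa₁ = 6.38, pKa₂ = 10.16. For a polyprotic acid the predominant species crosses at each pKa: below pKa_n the protonated form dominates, above it the deprotonated form does. At pH = 0.6, the predominant species is H₂CO₃.

H₂CO₃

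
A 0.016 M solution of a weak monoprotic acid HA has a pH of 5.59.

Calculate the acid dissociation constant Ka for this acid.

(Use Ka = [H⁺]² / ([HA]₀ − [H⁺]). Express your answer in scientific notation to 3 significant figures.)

[H⁺] = 10^(−pH) = 10^(−5.59) = 2.570e-06 M. For HA ⇌ H⁺ + A⁻, Ka = [H⁺][A⁻]/[HA] = [H⁺]² / ([HA]₀ − [H⁺]) = (2.570e-06)² / (0.016 − 2.570e-06) = 4.13e-10.

K_a = 4.13e-10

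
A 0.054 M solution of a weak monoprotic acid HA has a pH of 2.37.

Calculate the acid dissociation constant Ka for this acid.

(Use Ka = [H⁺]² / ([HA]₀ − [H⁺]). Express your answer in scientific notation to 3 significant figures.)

[H⁺] = 10^(−pH) = 10^(−2.37) = 4.266e-03 M. For HA ⇌ H⁺ + A⁻, Ka = [H⁺][A⁻]/[HA] = [H⁺]² / ([HA]₀ − [H⁺]) = (4.266e-03)² / (0.054 − 4.266e-03) = 3.66e-04.

K_a = 3.66e-04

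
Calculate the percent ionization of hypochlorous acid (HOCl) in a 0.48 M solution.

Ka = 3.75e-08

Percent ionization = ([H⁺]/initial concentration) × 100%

Using Ka equilibrium: x² + Ka×x - Ka×C = 0. Solving: [H⁺] = 1.3415e-04. Percent = (1.3415e-04/0.48) × 100

Percent ionization = 0.0279%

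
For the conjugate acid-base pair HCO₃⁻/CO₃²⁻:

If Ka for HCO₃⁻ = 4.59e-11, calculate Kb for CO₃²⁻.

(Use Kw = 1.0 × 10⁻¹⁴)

For a conjugate pair Ka × Kb = Kw, so Kb = Kw/Ka = 1.0 × 10⁻¹⁴ / 4.59e-11 = 2.18e-04.

K_b = 2.18e-04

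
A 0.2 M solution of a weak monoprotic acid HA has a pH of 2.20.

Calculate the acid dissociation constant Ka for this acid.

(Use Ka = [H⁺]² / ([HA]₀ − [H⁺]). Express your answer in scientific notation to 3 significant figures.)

[H⁺] = 10^(−pH) = 10^(−2.20) = 6.310e-03 M. For HA ⇌ H⁺ + A⁻, Ka = [H⁺][A⁻]/[HA] = [H⁺]² / ([HA]₀ − [H⁺]) = (6.310e-03)² / (0.2 − 6.310e-03) = 2.06e-04.

K_a = 2.06e-04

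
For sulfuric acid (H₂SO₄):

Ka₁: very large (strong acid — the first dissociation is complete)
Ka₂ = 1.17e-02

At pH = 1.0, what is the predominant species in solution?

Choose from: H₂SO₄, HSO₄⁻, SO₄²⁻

The first dissociation is complete, so H₂SO₄ itself is never the predominant species in water; pKa₂ = -log(1.17e-02) = 1.93. For a polyprotic acid the predominant species crosses at each pKa: below pKa_n the protonated form dominates, above it the deprotonated form does. At pH = 1.0, the predominant species is HSO₄⁻.

HSO₄⁻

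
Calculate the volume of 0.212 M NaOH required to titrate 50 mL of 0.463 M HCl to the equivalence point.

At equivalence: moles acid = moles base. moles HCl = 0.463 × 50/1000 = 0.02315 mol. V_base = moles / 0.212 × 1000 = 109.2 mL.

V_{base} = 109.2 mL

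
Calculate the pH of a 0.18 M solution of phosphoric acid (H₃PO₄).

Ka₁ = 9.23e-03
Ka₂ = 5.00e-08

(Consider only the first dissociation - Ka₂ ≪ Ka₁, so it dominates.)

First dissociation dominates. From Ka₁ = [H⁺][HA⁻]/[H₂A], x² + Ka₁·x − Ka₁·C = 0 with C = 0.18 M and Ka₁ = 9.23e-03. Solving: [H⁺] = (−Ka₁ + √(Ka₁² + 4·Ka₁·C)) / 2 = 3.6406e-02 M. pH = -log(3.6406e-02) = 1.44.

pH = 1.44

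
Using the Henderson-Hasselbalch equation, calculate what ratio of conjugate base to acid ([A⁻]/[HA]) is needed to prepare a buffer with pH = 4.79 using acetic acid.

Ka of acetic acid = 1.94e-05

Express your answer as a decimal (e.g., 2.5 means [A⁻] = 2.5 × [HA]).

pKa = -log(1.94e-05) = 4.7122. pH = pKa + log([A⁻]/[HA]), so log([A⁻]/[HA]) = pH − pKa = 4.79 − 4.7122 = 0.0778. [A⁻]/[HA] = 10^(0.0778) = 1.20

[A⁻]/[HA] = 1.20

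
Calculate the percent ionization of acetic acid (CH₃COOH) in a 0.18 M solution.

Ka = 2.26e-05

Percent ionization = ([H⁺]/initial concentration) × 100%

Using Ka equilibrium: x² + Ka×x - Ka×C = 0. Solving: [H⁺] = 2.0057e-03. Percent = (2.0057e-03/0.18) × 100

Percent ionization = 1.11%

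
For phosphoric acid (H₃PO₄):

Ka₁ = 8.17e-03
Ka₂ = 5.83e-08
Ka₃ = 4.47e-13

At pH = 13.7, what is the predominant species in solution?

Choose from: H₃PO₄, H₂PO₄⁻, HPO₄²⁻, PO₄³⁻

pKa₁ = 2.09, pKa₂ = 7.23, pKa₃ = 12.35. For a polyprotic acid the predominant species crosses at each pKa: below pKa_n the protonated form dominates, above it the deprotonated form does. At pH = 13.7, the predominant species is PO₄³⁻.

PO₄³⁻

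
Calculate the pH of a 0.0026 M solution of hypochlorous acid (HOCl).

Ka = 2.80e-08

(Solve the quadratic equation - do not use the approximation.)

x² + Ka×x - Ka×C = 0. Using quadratic formula: [H⁺] = 8.5183e-06

pH = 5.07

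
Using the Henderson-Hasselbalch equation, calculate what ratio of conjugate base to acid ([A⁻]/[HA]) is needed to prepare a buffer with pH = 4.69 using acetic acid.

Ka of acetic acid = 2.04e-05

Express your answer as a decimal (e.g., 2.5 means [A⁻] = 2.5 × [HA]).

pKa = -log(2.04e-05) = 4.6904. pH = pKa + log([A⁻]/[HA]), so log([A⁻]/[HA]) = pH − pKa = 4.69 − 4.6904 = -0.0004. [A⁻]/[HA] = 10^(-0.0004) = 0.999

[A⁻]/[HA] = 0.999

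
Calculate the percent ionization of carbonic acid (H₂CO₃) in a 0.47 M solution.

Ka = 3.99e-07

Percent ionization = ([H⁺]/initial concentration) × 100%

Using Ka equilibrium: x² + Ka×x - Ka×C = 0. Solving: [H⁺] = 4.3285e-04. Percent = (4.3285e-04/0.47) × 100

Percent ionization = 0.0921%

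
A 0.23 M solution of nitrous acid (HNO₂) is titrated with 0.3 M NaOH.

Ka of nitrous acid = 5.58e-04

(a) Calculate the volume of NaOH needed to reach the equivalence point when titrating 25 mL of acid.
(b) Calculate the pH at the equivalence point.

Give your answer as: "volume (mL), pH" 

moles acid = 0.23 × 25/1000 = 0.00575 mol; V_base = moles/0.3 × 1000 = 19.2 mL. At equivalence only the conjugate base is present: [A⁻] = 0.00575/0.044 = 1.3019e-01 M. Kb = Kw/Ka = 1.79e-11; [OH⁻] = √(Kb × [A⁻]) = 1.5275e-06; pOH = 5.82; pH = 14 - pOH = 8.18.

V = 19.2 mL, pH = 8.18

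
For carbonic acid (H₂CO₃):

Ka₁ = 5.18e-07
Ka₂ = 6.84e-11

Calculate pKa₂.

pKa₂ = -log(Ka₂) = -log(6.84e-11) = 10.16.

pK_{a2} = 10.16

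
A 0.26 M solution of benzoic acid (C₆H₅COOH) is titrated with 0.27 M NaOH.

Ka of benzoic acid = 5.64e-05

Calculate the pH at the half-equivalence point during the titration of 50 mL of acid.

At half-equivalence [HA] = [A⁻], so Henderson-Hasselbalch gives pH = pKa = -log(5.64e-05) = 4.25.

pH = pKa = 4.25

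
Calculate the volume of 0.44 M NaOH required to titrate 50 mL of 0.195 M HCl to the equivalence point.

At equivalence: moles acid = moles base. moles HCl = 0.195 × 50/1000 = 0.00975 mol. V_base = moles / 0.44 × 1000 = 22.2 mL.

V_{base} = 22.2 mL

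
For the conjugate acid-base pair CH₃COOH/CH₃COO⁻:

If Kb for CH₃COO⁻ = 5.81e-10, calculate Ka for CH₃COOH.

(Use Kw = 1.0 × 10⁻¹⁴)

For a conjugate pair Ka × Kb = Kw, so Ka = Kw/Kb = 1.0 × 10⁻¹⁴ / 5.81e-10 = 1.72e-05.

K_a = 1.72e-05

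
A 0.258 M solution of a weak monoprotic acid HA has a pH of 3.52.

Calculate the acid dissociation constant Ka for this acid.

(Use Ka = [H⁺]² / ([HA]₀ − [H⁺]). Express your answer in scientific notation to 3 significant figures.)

[H⁺] = 10^(−pH) = 10^(−3.52) = 3.020e-04 M. For HA ⇌ H⁺ + A⁻, Ka = [H⁺][A⁻]/[HA] = [H⁺]² / ([HA]₀ − [H⁺]) = (3.020e-04)² / (0.258 − 3.020e-04) = 3.54e-07.

K_a = 3.54e-07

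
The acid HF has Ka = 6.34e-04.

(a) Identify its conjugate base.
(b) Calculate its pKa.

(a) The conjugate base is formed by removing one H⁺ from HF, giving F⁻. (b) pKa = -log(Ka) = -log(6.34e-04) = 3.20.

Conjugate base: F⁻; pK_a = 3.20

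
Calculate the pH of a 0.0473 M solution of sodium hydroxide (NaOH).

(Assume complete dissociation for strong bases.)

[OH⁻] = 0.0473 M for strong base. pOH = -log[OH⁻] = 1.33, pH = 14 - pOH

pH = 12.67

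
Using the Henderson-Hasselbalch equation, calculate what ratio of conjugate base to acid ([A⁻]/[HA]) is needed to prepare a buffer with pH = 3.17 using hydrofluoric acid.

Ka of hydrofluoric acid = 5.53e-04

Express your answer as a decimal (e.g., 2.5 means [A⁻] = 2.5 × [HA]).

pKa = -log(5.53e-04) = 3.2573. pH = pKa + log([A⁻]/[HA]), so log([A⁻]/[HA]) = pH − pKa = 3.17 − 3.2573 = -0.0873. [A⁻]/[HA] = 10^(-0.0873) = 0.818

[A⁻]/[HA] = 0.818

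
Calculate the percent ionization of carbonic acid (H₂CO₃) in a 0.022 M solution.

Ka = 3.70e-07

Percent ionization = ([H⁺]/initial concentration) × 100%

Using Ka equilibrium: x² + Ka×x - Ka×C = 0. Solving: [H⁺] = 9.0037e-05. Percent = (9.0037e-05/0.022) × 100

Percent ionization = 0.409%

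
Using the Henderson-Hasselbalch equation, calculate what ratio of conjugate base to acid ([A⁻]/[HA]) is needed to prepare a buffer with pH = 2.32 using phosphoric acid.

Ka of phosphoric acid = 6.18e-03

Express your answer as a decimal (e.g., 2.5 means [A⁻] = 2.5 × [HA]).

pKa = -log(6.18e-03) = 2.2090. pH = pKa + log([A⁻]/[HA]), so log([A⁻]/[HA]) = pH − pKa = 2.32 − 2.2090 = 0.1110. [A⁻]/[HA] = 10^(0.1110) = 1.29

[A⁻]/[HA] = 1.29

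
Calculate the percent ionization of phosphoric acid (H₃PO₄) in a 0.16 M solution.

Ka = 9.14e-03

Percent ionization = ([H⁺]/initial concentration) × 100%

Using Ka equilibrium: x² + Ka×x - Ka×C = 0. Solving: [H⁺] = 3.3943e-02. Percent = (3.3943e-02/0.16) × 100

Percent ionization = 21.2%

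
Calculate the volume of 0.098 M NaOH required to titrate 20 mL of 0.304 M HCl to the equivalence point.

At equivalence: moles acid = moles base. moles HCl = 0.304 × 20/1000 = 0.00608 mol. V_base = moles / 0.098 × 1000 = 62.0 mL.

V_{base} = 62.0 mL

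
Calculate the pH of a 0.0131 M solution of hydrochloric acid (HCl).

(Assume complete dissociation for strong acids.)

[H⁺] = 0.0131 M for strong acid. pH = -log[H⁺] = -log(0.0131)

pH = 1.88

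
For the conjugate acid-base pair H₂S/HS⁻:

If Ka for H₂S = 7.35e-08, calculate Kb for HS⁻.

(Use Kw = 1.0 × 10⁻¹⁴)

For a conjugate pair Ka × Kb = Kw, so Kb = Kw/Ka = 1.0 × 10⁻¹⁴ / 7.35e-08 = 1.36e-07.

K_b = 1.36e-07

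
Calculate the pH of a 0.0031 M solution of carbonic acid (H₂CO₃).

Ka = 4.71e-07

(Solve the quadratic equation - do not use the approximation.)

x² + Ka×x - Ka×C = 0. Using quadratic formula: [H⁺] = 3.7976e-05

pH = 4.42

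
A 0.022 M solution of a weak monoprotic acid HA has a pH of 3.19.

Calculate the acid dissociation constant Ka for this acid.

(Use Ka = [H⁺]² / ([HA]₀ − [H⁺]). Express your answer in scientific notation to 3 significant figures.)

[H⁺] = 10^(−pH) = 10^(−3.19) = 6.457e-04 M. For HA ⇌ H⁺ + A⁻, Ka = [H⁺][A⁻]/[HA] = [H⁺]² / ([HA]₀ − [H⁺]) = (6.457e-04)² / (0.022 − 6.457e-04) = 1.95e-05.

K_a = 1.95e-05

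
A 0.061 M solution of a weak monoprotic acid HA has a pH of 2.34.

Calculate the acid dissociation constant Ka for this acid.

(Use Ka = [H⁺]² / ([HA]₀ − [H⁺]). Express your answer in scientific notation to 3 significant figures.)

[H⁺] = 10^(−pH) = 10^(−2.34) = 4.571e-03 M. For HA ⇌ H⁺ + A⁻, Ka = [H⁺][A⁻]/[HA] = [H⁺]² / ([HA]₀ − [H⁺]) = (4.571e-03)² / (0.061 − 4.571e-03) = 3.70e-04.

K_a = 3.70e-04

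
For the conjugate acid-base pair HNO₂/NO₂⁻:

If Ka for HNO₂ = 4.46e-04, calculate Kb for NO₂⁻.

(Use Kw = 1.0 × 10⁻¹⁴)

For a conjugate pair Ka × Kb = Kw, so Kb = Kw/Ka = 1.0 × 10⁻¹⁴ / 4.46e-04 = 2.24e-11.

K_b = 2.24e-11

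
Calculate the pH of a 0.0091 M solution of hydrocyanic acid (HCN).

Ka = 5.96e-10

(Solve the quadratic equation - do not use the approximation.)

x² + Ka×x - Ka×C = 0. Using quadratic formula: [H⁺] = 2.3286e-06

pH = 5.63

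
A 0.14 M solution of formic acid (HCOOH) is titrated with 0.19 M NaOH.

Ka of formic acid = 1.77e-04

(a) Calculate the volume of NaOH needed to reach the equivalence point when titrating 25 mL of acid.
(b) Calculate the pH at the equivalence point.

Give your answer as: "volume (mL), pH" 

moles acid = 0.14 × 25/1000 = 0.0035 mol; V_base = moles/0.19 × 1000 = 18.4 mL. At equivalence only the conjugate base is present: [A⁻] = 0.0035/0.043 = 8.0606e-02 M. Kb = Kw/Ka = 5.65e-11; [OH⁻] = √(Kb × [A⁻]) = 2.1340e-06; pOH = 5.67; pH = 14 - pOH = 8.33.

V = 18.4 mL, pH = 8.33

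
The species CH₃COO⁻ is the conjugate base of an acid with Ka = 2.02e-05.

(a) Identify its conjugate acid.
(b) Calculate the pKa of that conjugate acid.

(a) The conjugate acid is formed by adding one H⁺ to CH₃COO⁻, giving CH₃COOH. (b) pKa = -log(Ka) = -log(2.02e-05) = 4.69.

Conjugate acid: CH₃COOH; pK_a = 4.69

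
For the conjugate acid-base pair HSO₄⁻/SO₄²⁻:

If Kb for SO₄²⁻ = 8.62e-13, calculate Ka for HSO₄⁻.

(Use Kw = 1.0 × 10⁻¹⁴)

For a conjugate pair Ka × Kb = Kw, so Ka = Kw/Kb = 1.0 × 10⁻¹⁴ / 8.62e-13 = 1.16e-02.

K_a = 1.16e-02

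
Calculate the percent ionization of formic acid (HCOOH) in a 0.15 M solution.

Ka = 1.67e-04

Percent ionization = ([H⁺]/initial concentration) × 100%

Using Ka equilibrium: x² + Ka×x - Ka×C = 0. Solving: [H⁺] = 4.9222e-03. Percent = (4.9222e-03/0.15) × 100

Percent ionization = 3.28%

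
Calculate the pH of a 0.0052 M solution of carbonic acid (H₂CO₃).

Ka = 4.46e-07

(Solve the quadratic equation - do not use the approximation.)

x² + Ka×x - Ka×C = 0. Using quadratic formula: [H⁺] = 4.7936e-05

pH = 4.32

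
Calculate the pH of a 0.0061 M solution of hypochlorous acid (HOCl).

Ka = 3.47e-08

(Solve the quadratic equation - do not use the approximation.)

x² + Ka×x - Ka×C = 0. Using quadratic formula: [H⁺] = 1.4532e-05

pH = 4.84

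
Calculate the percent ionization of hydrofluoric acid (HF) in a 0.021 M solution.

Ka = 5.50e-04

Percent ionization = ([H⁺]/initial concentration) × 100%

Using Ka equilibrium: x² + Ka×x - Ka×C = 0. Solving: [H⁺] = 3.1346e-03. Percent = (3.1346e-03/0.021) × 100

Percent ionization = 14.9%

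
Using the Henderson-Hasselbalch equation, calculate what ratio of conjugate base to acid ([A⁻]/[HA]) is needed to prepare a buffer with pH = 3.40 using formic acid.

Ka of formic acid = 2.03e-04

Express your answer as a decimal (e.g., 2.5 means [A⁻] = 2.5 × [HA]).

pKa = -log(2.03e-04) = 3.6925. pH = pKa + log([A⁻]/[HA]), so log([A⁻]/[HA]) = pH − pKa = 3.40 − 3.6925 = -0.2925. [A⁻]/[HA] = 10^(-0.2925) = 0.510

[A⁻]/[HA] = 0.510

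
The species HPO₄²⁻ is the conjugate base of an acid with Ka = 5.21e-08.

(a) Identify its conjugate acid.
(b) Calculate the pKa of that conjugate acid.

(a) The conjugate acid is formed by adding one H⁺ to HPO₄²⁻, giving H₂PO₄⁻. (b) pKa = -log(Ka) = -log(5.21e-08) = 7.28.

Conjugate acid: H₂PO₄⁻; pK_a = 7.28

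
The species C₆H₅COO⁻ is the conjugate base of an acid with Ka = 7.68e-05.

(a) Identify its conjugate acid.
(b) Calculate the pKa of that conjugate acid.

(a) The conjugate acid is formed by adding one H⁺ to C₆H₅COO⁻, giving C₆H₅COOH. (b) pKa = -log(Ka) = -log(7.68e-05) = 4.11.

Conjugate acid: C₆H₅COOH; pK_a = 4.11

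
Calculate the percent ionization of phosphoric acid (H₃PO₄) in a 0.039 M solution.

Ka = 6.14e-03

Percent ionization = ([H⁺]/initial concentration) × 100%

Using Ka equilibrium: x² + Ka×x - Ka×C = 0. Solving: [H⁺] = 1.2706e-02. Percent = (1.2706e-02/0.039) × 100

Percent ionization = 32.6%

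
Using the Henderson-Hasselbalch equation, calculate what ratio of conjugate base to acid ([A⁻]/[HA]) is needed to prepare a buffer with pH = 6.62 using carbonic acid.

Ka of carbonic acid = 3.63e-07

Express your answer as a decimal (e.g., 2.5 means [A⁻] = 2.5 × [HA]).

pKa = -log(3.63e-07) = 6.4401. pH = pKa + log([A⁻]/[HA]), so log([A⁻]/[HA]) = pH − pKa = 6.62 − 6.4401 = 0.1799. [A⁻]/[HA] = 10^(0.1799) = 1.51

[A⁻]/[HA] = 1.51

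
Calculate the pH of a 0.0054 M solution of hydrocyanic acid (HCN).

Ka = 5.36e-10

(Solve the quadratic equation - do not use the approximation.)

x² + Ka×x - Ka×C = 0. Using quadratic formula: [H⁺] = 1.7010e-06

pH = 5.77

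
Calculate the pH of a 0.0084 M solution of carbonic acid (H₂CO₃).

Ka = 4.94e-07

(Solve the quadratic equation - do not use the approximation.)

x² + Ka×x - Ka×C = 0. Using quadratic formula: [H⁺] = 6.4171e-05

pH = 4.19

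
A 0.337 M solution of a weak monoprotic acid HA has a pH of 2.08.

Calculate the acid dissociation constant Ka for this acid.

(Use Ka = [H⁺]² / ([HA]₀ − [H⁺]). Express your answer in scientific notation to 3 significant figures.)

[H⁺] = 10^(−pH) = 10^(−2.08) = 8.318e-03 M. For HA ⇌ H⁺ + A⁻, Ka = [H⁺][A⁻]/[HA] = [H⁺]² / ([HA]₀ − [H⁺]) = (8.318e-03)² / (0.337 − 8.318e-03) = 2.10e-04.

K_a = 2.10e-04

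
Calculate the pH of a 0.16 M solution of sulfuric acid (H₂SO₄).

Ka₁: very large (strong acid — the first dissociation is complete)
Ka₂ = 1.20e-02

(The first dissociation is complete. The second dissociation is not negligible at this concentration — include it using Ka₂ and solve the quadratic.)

First dissociation is complete: [H⁺]₀ = [HSO₄⁻]₀ = C = 0.16 M. Second dissociation HSO₄⁻ ⇌ H⁺ + SO₄²⁻: let x = [SO₄²⁻]. Ka₂ = (C + x)·x / (C − x) = 1.20e-02 → x² + (C + Ka₂)·x − Ka₂·C = 0 → x² + 0.17200·x − 1.920e-03 = 0. x = (−0.17200 + √(0.17200² + 4 × 1.920e-03)) / 2 = 1.0519e-02 M. [H⁺] = C + x = 0.16 + 1.0519e-02 = 1.7052e-01 M. pH = -log(1.7052e-01) = 0.77.

pH = 0.77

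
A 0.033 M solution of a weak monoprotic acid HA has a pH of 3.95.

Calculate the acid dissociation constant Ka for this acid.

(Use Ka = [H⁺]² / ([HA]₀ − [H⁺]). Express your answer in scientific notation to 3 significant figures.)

[H⁺] = 10^(−pH) = 10^(−3.95) = 1.122e-04 M. For HA ⇌ H⁺ + A⁻, Ka = [H⁺][A⁻]/[HA] = [H⁺]² / ([HA]₀ − [H⁺]) = (1.122e-04)² / (0.033 − 1.122e-04) = 3.83e-07.

K_a = 3.83e-07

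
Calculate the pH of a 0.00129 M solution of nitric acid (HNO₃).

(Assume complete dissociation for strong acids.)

[H⁺] = 0.00129 M for strong acid. pH = -log[H⁺] = -log(0.00129)

pH = 2.89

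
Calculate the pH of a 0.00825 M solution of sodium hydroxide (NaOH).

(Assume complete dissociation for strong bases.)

[OH⁻] = 0.00825 M for strong base. pOH = -log[OH⁻] = 2.08, pH = 14 - pOH

pH = 11.92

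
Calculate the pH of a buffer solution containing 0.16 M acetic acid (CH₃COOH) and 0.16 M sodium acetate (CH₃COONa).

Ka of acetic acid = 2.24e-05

pKa = -log(2.24e-05) = 4.65. pH = pKa + log([A⁻]/[HA]) = 4.65 + log(0.16/0.16)

pH = 4.65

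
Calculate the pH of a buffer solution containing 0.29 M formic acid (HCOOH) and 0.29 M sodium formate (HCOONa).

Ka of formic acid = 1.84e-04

pKa = -log(1.84e-04) = 3.74. pH = pKa + log([A⁻]/[HA]) = 3.74 + log(0.29/0.29)

pH = 3.74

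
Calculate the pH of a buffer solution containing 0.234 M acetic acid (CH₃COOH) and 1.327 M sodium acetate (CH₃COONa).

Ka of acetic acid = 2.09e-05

pKa = -log(2.09e-05) = 4.68. pH = pKa + log([A⁻]/[HA]) = 4.68 + log(1.327/0.234)

pH = 5.43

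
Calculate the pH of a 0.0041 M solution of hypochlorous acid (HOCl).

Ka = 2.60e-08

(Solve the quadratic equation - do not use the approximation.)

x² + Ka×x - Ka×C = 0. Using quadratic formula: [H⁺] = 1.0312e-05

pH = 4.99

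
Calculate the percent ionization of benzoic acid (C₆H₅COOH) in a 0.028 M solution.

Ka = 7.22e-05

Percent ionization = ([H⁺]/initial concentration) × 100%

Using Ka equilibrium: x² + Ka×x - Ka×C = 0. Solving: [H⁺] = 1.3862e-03. Percent = (1.3862e-03/0.028) × 100

Percent ionization = 4.95%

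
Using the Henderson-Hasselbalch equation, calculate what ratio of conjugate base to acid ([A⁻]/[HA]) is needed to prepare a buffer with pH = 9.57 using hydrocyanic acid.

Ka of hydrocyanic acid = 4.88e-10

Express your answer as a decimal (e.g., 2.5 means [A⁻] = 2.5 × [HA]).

pKa = -log(4.88e-10) = 9.3116. pH = pKa + log([A⁻]/[HA]), so log([A⁻]/[HA]) = pH − pKa = 9.57 − 9.3116 = 0.2584. [A⁻]/[HA] = 10^(0.2584) = 1.81

[A⁻]/[HA] = 1.81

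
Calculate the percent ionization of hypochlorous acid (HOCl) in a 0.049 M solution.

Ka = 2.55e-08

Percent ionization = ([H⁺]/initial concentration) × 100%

Using Ka equilibrium: x² + Ka×x - Ka×C = 0. Solving: [H⁺] = 3.5336e-05. Percent = (3.5336e-05/0.049) × 100

Percent ionization = 0.0721%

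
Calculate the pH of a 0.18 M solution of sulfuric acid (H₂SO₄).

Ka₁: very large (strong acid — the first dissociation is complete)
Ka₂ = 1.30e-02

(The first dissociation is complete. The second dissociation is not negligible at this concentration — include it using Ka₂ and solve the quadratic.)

First dissociation is complete: [H⁺]₀ = [HSO₄⁻]₀ = C = 0.18 M. Second dissociation HSO₄⁻ ⇌ H⁺ + SO₄²⁻: let x = [SO₄²⁻]. Ka₂ = (C + x)·x / (C − x) = 1.30e-02 → x² + (C + Ka₂)·x − Ka₂·C = 0 → x² + 0.19300·x − 2.340e-03 = 0. x = (−0.19300 + √(0.19300² + 4 × 2.340e-03)) / 2 = 1.1446e-02 M. [H⁺] = C + x = 0.18 + 1.1446e-02 = 1.9145e-01 M. pH = -log(1.9145e-01) = 0.72.

pH = 0.72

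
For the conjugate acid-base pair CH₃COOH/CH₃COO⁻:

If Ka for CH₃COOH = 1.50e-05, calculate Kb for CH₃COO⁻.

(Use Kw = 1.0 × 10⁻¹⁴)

For a conjugate pair Ka × Kb = Kw, so Kb = Kw/Ka = 1.0 × 10⁻¹⁴ / 1.50e-05 = 6.67e-10.

K_b = 6.67e-10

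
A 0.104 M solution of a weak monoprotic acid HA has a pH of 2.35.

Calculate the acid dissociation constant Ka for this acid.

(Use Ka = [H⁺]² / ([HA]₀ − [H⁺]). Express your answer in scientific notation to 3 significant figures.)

[H⁺] = 10^(−pH) = 10^(−2.35) = 4.467e-03 M. For HA ⇌ H⁺ + A⁻, Ka = [H⁺][A⁻]/[HA] = [H⁺]² / ([HA]₀ − [H⁺]) = (4.467e-03)² / (0.104 − 4.467e-03) = 2.00e-04.

K_a = 2.00e-04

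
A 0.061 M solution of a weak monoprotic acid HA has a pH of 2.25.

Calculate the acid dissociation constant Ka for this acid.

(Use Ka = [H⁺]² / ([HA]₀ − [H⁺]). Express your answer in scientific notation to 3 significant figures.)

[H⁺] = 10^(−pH) = 10^(−2.25) = 5.623e-03 M. For HA ⇌ H⁺ + A⁻, Ka = [H⁺][A⁻]/[HA] = [H⁺]² / ([HA]₀ − [H⁺]) = (5.623e-03)² / (0.061 − 5.623e-03) = 5.71e-04.

K_a = 5.71e-04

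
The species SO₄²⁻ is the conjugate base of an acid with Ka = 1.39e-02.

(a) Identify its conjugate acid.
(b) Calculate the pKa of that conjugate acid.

(a) The conjugate acid is formed by adding one H⁺ to SO₄²⁻, giving HSO₄⁻. (b) pKa = -log(Ka) = -log(1.39e-02) = 1.86.

Conjugate acid: HSO₄⁻; pK_a = 1.86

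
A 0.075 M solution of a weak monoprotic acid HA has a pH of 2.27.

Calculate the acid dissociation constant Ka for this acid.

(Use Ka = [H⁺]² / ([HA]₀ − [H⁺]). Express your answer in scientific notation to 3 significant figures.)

[H⁺] = 10^(−pH) = 10^(−2.27) = 5.370e-03 M. For HA ⇌ H⁺ + A⁻, Ka = [H⁺][A⁻]/[HA] = [H⁺]² / ([HA]₀ − [H⁺]) = (5.370e-03)² / (0.075 − 5.370e-03) = 4.14e-04.

K_a = 4.14e-04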